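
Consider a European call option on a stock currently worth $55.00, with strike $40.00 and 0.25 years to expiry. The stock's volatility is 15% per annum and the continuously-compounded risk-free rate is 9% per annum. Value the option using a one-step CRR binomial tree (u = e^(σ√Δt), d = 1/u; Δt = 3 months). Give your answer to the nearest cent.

$15.89

CRR parameters: u = e^(σ√Δt) = e^(0.15·√0.25) = 1.0779, d = 1/u = 0.9277
Per-period rate: rΔt = 0.09·0.25 = 0.0225, so R = e^0.0225 = 1.0228
Risk-neutral probability p = (e^0.0225 − 0.9277)/(1.0779 − 0.9277) = 0.0950/0.1501 = 0.6328
Terminal stock prices: S_u = 59.28, S_d = 51.03
Terminal payoffs (S − K): max(19.28, 0) = 19.28, max(11.03, 0) = 11.03
Node 0 (S = 55): V_0 = e^(−0.0225)·[0.6328·19.2836 + 0.3672·11.0259] = 15.8900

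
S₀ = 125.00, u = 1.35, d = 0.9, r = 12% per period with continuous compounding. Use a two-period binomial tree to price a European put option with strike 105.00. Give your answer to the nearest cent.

0.72

Risk-neutral probability p = (e^0.12 − 0.9)/(1.35 − 0.9) = 0.2275/0.4500 = 0.5055
Terminal stock prices: S_uu = 227.8, S_ud = 151.9, S_dd = 101.2
Terminal payoffs (K − S): max(-122.8, 0) = 0, max(-46.88, 0) = 0, max(3.75, 0) = 3.75
Node u (S = 168.8): V_u = e^(−0.12)·[0.5055·0.0000 + 0.4945·0.0000] = 0.0000
Node d (S = 112.5): V_d = e^(−0.12)·[0.5055·0.0000 + 0.4945·3.7500] = 1.6445
Node 0 (S = 125): V_0 = e^(−0.12)·[0.5055·0.0000 + 0.4945·1.6445] = 0.7212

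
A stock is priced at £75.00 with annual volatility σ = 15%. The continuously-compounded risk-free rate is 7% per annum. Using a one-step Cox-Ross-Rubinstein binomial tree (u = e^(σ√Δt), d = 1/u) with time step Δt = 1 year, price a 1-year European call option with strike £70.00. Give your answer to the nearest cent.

CRR parameters: u = e^(σ√Δt) = e^(0.15·√1) = 1.1618, d = 1/u = 0.8607
Per-period rate: rΔt = 0.07·1 = 0.07, so R = e^0.07 = 1.0725
Risk-neutral probability p = (e^0.07 − 0.8607)/(1.1618 − 0.8607) = 0.2118/0.3011 = 0.7034
Terminal stock prices: S_u = 87.14, S_d = 64.55
Terminal payoffs (S − K): max(17.14, 0) = 17.14, max(-5.447, 0) = 0
Node 0 (S = 75): V_0 = e^(−0.07)·[0.7034·17.1376 + 0.2966·0.0000] = 11.2390

£11.24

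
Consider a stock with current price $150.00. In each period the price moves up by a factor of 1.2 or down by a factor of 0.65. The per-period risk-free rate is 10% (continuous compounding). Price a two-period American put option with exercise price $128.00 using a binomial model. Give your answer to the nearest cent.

$6.04

Risk-neutral probability p = (e^0.1 − 0.65)/(1.2 − 0.65) = 0.4552/0.5500 = 0.8276
Terminal stock prices: S_uu = 216, S_ud = 117, S_dd = 63.38
Terminal payoffs (K − S): max(-88, 0) = 0, max(11, 0) = 11, max(64.62, 0) = 64.62
Node u (S = 180): continuation = e^(−0.1)·[0.8276·0.0000 + 0.1724·11.0000] = 1.7161; exercise value = 0.0000 ≤ continuation, so V_u = 1.7161
Node d (S = 97.5): continuation = e^(−0.1)·[0.8276·11.0000 + 0.1724·64.6250] = 18.3192; exercise value = 30.5000 > continuation, so V_d = 30.5000 (exercise)
Node 0 (S = 150): continuation = e^(−0.1)·[0.8276·1.7161 + 0.1724·30.5000] = 6.0433; exercise value = 0.0000 ≤ continuation, so V_0 = 6.0433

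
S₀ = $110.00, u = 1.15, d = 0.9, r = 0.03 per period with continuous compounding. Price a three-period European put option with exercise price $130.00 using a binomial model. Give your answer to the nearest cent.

$13.99

Risk-neutral probability p = (e^0.03 − 0.9)/(1.15 − 0.9) = 0.1305/0.2500 = 0.5218
Terminal stock prices: S_uuu = 167.3, S_uud = 130.9, S_udd = 102.5, S_ddd = 80.19
Terminal payoffs (K − S): max(-37.3, 0) = 0, max(-0.9275, 0) = 0, max(27.54, 0) = 27.54, max(49.81, 0) = 49.81
Node uu (S = 145.5): V_uu = e^(−0.03)·[0.5218·0.0000 + 0.4782·0.0000] = 0.0000
Node ud (S = 113.8): V_ud = e^(−0.03)·[0.5218·0.0000 + 0.4782·27.5350] = 12.7776
Node dd (S = 89.1): V_dd = e^(−0.03)·[0.5218·27.5350 + 0.4782·49.8100] = 37.0579
Node u (S = 126.5): V_u = e^(−0.03)·[0.5218·0.0000 + 0.4782·12.7776] = 5.9294
Node d (S = 99): V_d = e^(−0.03)·[0.5218·12.7776 + 0.4782·37.0579] = 23.6672
Node 0 (S = 110): V_0 = e^(−0.03)·[0.5218·5.9294 + 0.4782·23.6672] = 13.9854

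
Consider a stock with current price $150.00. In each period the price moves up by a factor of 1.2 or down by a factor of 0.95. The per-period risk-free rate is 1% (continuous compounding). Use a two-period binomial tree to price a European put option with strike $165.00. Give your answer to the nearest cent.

Risk-neutral probability p = (e^0.01 − 0.95)/(1.2 − 0.95) = 0.0601/0.2500 = 0.2402
Terminal stock prices: S_uu = 216, S_ud = 171, S_dd = 135.4
Terminal payoffs (K − S): max(-51, 0) = 0, max(-6, 0) = 0, max(29.62, 0) = 29.62
Node u (S = 180): V_u = e^(−0.01)·[0.2402·0.0000 + 0.7598·0.0000] = 0.0000
Node d (S = 142.5): V_d = e^(−0.01)·[0.2402·0.0000 + 0.7598·29.6250] = 22.2851
Node 0 (S = 150): V_0 = e^(−0.01)·[0.2402·0.0000 + 0.7598·22.2851] = 16.7637

$16.76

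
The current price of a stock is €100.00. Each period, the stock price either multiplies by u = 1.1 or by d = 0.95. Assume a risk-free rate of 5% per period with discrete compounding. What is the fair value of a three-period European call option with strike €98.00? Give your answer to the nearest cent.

€15.74

Risk-neutral probability p = (1 + 0.05 − 0.95)/(1.1 − 0.95) = 0.1000/0.1500 = 0.6667
Terminal stock prices: S_uuu = 133.1, S_uud = 115, S_udd = 99.28, S_ddd = 85.74
Terminal payoffs (S − K): max(35.1, 0) = 35.1, max(16.95, 0) = 16.95, max(1.275, 0) = 1.275, max(-12.26, 0) = 0
Node uu (S = 121): V_uu = 1/1.05·[0.6667·35.1000 + 0.3333·16.9500] = 27.6667
Node ud (S = 104.5): V_ud = 1/1.05·[0.6667·16.9500 + 0.3333·1.2750] = 11.1667
Node dd (S = 90.25): V_dd = 1/1.05·[0.6667·1.2750 + 0.3333·0.0000] = 0.8095
Node u (S = 110): V_u = 1/1.05·[0.6667·27.6667 + 0.3333·11.1667] = 21.1111
Node d (S = 95): V_d = 1/1.05·[0.6667·11.1667 + 0.3333·0.8095] = 7.3469
Node 0 (S = 100): V_0 = 1/1.05·[0.6667·21.1111 + 0.3333·7.3469] = 15.7362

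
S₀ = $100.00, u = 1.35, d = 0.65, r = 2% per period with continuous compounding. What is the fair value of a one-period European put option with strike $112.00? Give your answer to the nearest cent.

$21.71

Risk-neutral probability p = (e^0.02 − 0.65)/(1.35 − 0.65) = 0.3702/0.7000 = 0.5289
Terminal stock prices: S_u = 135, S_d = 65
Terminal payoffs (K − S): max(-23, 0) = 0, max(47, 0) = 47
Node 0 (S = 100): V_0 = e^(−0.02)·[0.5289·0.0000 + 0.4711·47.0000] = 21.7052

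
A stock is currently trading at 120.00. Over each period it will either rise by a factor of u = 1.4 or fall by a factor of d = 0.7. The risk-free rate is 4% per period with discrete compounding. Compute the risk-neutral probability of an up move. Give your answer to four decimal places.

Risk-neutral probability p = (1 + 0.04 − 0.7)/(1.4 − 0.7) = 0.3400/0.7000 = 0.4857

p = 0.4857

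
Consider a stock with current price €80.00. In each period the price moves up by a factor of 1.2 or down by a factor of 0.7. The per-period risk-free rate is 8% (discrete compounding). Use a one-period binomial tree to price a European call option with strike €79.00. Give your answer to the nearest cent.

€11.96

Risk-neutral probability p = (1 + 0.08 − 0.7)/(1.2 − 0.7) = 0.3800/0.5000 = 0.7600
Terminal stock prices: S_u = 96, S_d = 56
Terminal payoffs (S − K): max(17, 0) = 17, max(-23, 0) = 0
Node 0 (S = 80): V_0 = 1/1.08·[0.7600·17.0000 + 0.2400·0.0000] = 11.9630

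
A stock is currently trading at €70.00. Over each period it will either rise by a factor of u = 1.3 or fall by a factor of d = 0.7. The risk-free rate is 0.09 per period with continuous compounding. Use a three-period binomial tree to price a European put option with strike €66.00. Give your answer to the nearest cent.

Risk-neutral probability p = (e^0.09 − 0.7)/(1.3 − 0.7) = 0.3942/0.6000 = 0.6570
Terminal stock prices: S_uuu = 153.8, S_uud = 82.81, S_udd = 44.59, S_ddd = 24.01
Terminal payoffs (K − S): max(-87.79, 0) = 0, max(-16.81, 0) = 0, max(21.41, 0) = 21.41, max(41.99, 0) = 41.99
Node uu (S = 118.3): V_uu = e^(−0.09)·[0.6570·0.0000 + 0.3430·0.0000] = 0.0000
Node ud (S = 63.7): V_ud = e^(−0.09)·[0.6570·0.0000 + 0.3430·21.4100] = 6.7124
Node dd (S = 34.3): V_dd = e^(−0.09)·[0.6570·21.4100 + 0.3430·41.9900] = 26.0195
Node u (S = 91): V_u = e^(−0.09)·[0.6570·0.0000 + 0.3430·6.7124] = 2.1045
Node d (S = 49): V_d = e^(−0.09)·[0.6570·6.7124 + 0.3430·26.0195] = 12.1878
Node 0 (S = 70): V_0 = e^(−0.09)·[0.6570·2.1045 + 0.3430·12.1878] = 5.0846

€5.08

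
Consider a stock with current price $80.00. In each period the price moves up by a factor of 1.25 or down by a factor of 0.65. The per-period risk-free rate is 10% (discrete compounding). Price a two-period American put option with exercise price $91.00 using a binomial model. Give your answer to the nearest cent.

Risk-neutral probability p = (1 + 0.1 − 0.65)/(1.25 − 0.65) = 0.4500/0.6000 = 0.7500
Terminal stock prices: S_uu = 125, S_ud = 65, S_dd = 33.8
Terminal payoffs (K − S): max(-34, 0) = 0, max(26, 0) = 26, max(57.2, 0) = 57.2
Node u (S = 100): continuation = 1/1.1·[0.7500·0.0000 + 0.2500·26.0000] = 5.9091; exercise value = 0.0000 ≤ continuation, so V_u = 5.9091
Node d (S = 52): continuation = 1/1.1·[0.7500·26.0000 + 0.2500·57.2000] = 30.7273; exercise value = 39.0000 > continuation, so V_d = 39.0000 (exercise)
Node 0 (S = 80): continuation = 1/1.1·[0.7500·5.9091 + 0.2500·39.0000] = 12.8926; exercise value = 11.0000 ≤ continuation, so V_0 = 12.8926

$12.89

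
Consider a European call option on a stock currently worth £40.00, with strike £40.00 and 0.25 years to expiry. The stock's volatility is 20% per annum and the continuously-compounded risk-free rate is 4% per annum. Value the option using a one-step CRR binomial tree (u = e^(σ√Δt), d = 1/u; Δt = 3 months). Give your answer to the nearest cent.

£2.19

CRR parameters: u = e^(σ√Δt) = e^(0.2·√0.25) = 1.1052, d = 1/u = 0.9048
Per-period rate: rΔt = 0.04·0.25 = 0.01, so R = e^0.01 = 1.0101
Risk-neutral probability p = (e^0.01 − 0.9048)/(1.1052 − 0.9048) = 0.1052/0.2003 = 0.5252
Terminal stock prices: S_u = 44.21, S_d = 36.19
Terminal payoffs (S − K): max(4.207, 0) = 4.207, max(-3.807, 0) = 0
Node 0 (S = 40): V_0 = e^(−0.01)·[0.5252·4.2068 + 0.4748·0.0000] = 2.1874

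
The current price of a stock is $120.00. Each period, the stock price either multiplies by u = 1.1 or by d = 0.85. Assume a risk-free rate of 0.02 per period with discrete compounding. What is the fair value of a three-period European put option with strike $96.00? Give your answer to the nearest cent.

Risk-neutral probability p = (1 + 0.02 − 0.85)/(1.1 − 0.85) = 0.1700/0.2500 = 0.6800
Terminal stock prices: S_uuu = 159.7, S_uud = 123.4, S_udd = 95.37, S_ddd = 73.69
Terminal payoffs (K − S): max(-63.72, 0) = 0, max(-27.42, 0) = 0, max(0.63, 0) = 0.63, max(22.31, 0) = 22.31
Node uu (S = 145.2): V_uu = 1/1.02·[0.6800·0.0000 + 0.3200·0.0000] = 0.0000
Node ud (S = 112.2): V_ud = 1/1.02·[0.6800·0.0000 + 0.3200·0.6300] = 0.1976
Node dd (S = 86.7): V_dd = 1/1.02·[0.6800·0.6300 + 0.3200·22.3050] = 7.4176
Node u (S = 132): V_u = 1/1.02·[0.6800·0.0000 + 0.3200·0.1976] = 0.0620
Node d (S = 102): V_d = 1/1.02·[0.6800·0.1976 + 0.3200·7.4176] = 2.4589
Node 0 (S = 120): V_0 = 1/1.02·[0.6800·0.0620 + 0.3200·2.4589] = 0.8127

$0.81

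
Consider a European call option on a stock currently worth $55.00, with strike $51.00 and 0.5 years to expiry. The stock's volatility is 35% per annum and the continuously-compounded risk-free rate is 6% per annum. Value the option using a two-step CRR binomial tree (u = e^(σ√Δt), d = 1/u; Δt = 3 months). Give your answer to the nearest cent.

$8.49

CRR parameters: u = e^(σ√Δt) = e^(0.35·√0.25) = 1.1912, d = 1/u = 0.8395
Per-period rate: rΔt = 0.06·0.25 = 0.015, so R = e^0.015 = 1.0151
Risk-neutral probability p = (e^0.015 − 0.8395)/(1.1912 − 0.8395) = 0.1757/0.3518 = 0.4993
Terminal stock prices: S_uu = 78.05, S_ud = 55, S_dd = 38.76
Terminal payoffs (S − K): max(27.05, 0) = 27.05, max(4, 0) = 4, max(-12.24, 0) = 0
Node u (S = 65.52): V_u = e^(−0.015)·[0.4993·27.0487 + 0.5007·4.0000] = 15.2778
Node d (S = 46.17): V_d = e^(−0.015)·[0.4993·4.0000 + 0.5007·0.0000] = 1.9676
Node 0 (S = 55): V_0 = e^(−0.015)·[0.4993·15.2778 + 0.5007·1.9676] = 8.4854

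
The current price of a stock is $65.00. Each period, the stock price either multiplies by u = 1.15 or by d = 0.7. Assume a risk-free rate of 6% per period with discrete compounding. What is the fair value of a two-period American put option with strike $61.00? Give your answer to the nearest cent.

Risk-neutral probability p = (1 + 0.06 − 0.7)/(1.15 − 0.7) = 0.3600/0.4500 = 0.8000
Terminal stock prices: S_uu = 85.96, S_ud = 52.32, S_dd = 31.85
Terminal payoffs (K − S): max(-24.96, 0) = 0, max(8.675, 0) = 8.675, max(29.15, 0) = 29.15
Node u (S = 74.75): continuation = 1/1.06·[0.8000·0.0000 + 0.2000·8.6750] = 1.6368; exercise value = 0.0000 ≤ continuation, so V_u = 1.6368
Node d (S = 45.5): continuation = 1/1.06·[0.8000·8.6750 + 0.2000·29.1500] = 12.0472; exercise value = 15.5000 > continuation, so V_d = 15.5000 (exercise)
Node 0 (S = 65): continuation = 1/1.06·[0.8000·1.6368 + 0.2000·15.5000] = 4.1598; exercise value = 0.0000 ≤ continuation, so V_0 = 4.1598

$4.16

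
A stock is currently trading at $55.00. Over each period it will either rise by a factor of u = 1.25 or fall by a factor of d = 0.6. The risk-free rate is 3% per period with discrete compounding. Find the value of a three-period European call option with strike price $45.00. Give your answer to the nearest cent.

$19.21

Risk-neutral probability p = (1 + 0.03 − 0.6)/(1.25 − 0.6) = 0.4300/0.6500 = 0.6615
Terminal stock prices: S_uuu = 107.4, S_uud = 51.56, S_udd = 24.75, S_ddd = 11.88
Terminal payoffs (S − K): max(62.42, 0) = 62.42, max(6.562, 0) = 6.562, max(-20.25, 0) = 0, max(-33.12, 0) = 0
Node uu (S = 85.94): V_uu = 1/1.03·[0.6615·62.4219 + 0.3385·6.5625] = 42.2482
Node ud (S = 41.25): V_ud = 1/1.03·[0.6615·6.5625 + 0.3385·0.0000] = 4.2149
Node dd (S = 19.8): V_dd = 1/1.03·[0.6615·0.0000 + 0.3385·0.0000] = 0.0000
Node u (S = 68.75): V_u = 1/1.03·[0.6615·42.2482 + 0.3385·4.2149] = 28.5198
Node d (S = 33): V_d = 1/1.03·[0.6615·4.2149 + 0.3385·0.0000] = 2.7071
Node 0 (S = 55): V_0 = 1/1.03·[0.6615·28.5198 + 0.3385·2.7071] = 19.2070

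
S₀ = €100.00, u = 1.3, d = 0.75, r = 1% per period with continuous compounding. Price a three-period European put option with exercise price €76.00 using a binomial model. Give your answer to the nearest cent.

Risk-neutral probability p = (e^0.01 − 0.75)/(1.3 − 0.75) = 0.2601/0.5500 = 0.4728
Terminal stock prices: S_uuu = 219.7, S_uud = 126.8, S_udd = 73.12, S_ddd = 42.19
Terminal payoffs (K − S): max(-143.7, 0) = 0, max(-50.75, 0) = 0, max(2.875, 0) = 2.875, max(33.81, 0) = 33.81
Node uu (S = 169): V_uu = e^(−0.01)·[0.4728·0.0000 + 0.5272·0.0000] = 0.0000
Node ud (S = 97.5): V_ud = e^(−0.01)·[0.4728·0.0000 + 0.5272·2.8750] = 1.5006
Node dd (S = 56.25): V_dd = e^(−0.01)·[0.4728·2.8750 + 0.5272·33.8125] = 18.9938
Node u (S = 130): V_u = e^(−0.01)·[0.4728·0.0000 + 0.5272·1.5006] = 0.7832
Node d (S = 75): V_d = e^(−0.01)·[0.4728·1.5006 + 0.5272·18.9938] = 10.6160
Node 0 (S = 100): V_0 = e^(−0.01)·[0.4728·0.7832 + 0.5272·10.6160] = 5.9075

€5.91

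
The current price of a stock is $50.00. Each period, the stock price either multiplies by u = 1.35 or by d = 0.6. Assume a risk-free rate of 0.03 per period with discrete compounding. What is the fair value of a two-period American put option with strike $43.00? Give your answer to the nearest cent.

$5.96

Risk-neutral probability p = (1 + 0.03 − 0.6)/(1.35 − 0.6) = 0.4300/0.7500 = 0.5733
Terminal stock prices: S_uu = 91.13, S_ud = 40.5, S_dd = 18
Terminal payoffs (K − S): max(-48.13, 0) = 0, max(2.5, 0) = 2.5, max(25, 0) = 25
Node u (S = 67.5): continuation = 1/1.03·[0.5733·0.0000 + 0.4267·2.5000] = 1.0356; exercise value = 0.0000 ≤ continuation, so V_u = 1.0356
Node d (S = 30): continuation = 1/1.03·[0.5733·2.5000 + 0.4267·25.0000] = 11.7476; exercise value = 13.0000 > continuation, so V_d = 13.0000 (exercise)
Node 0 (S = 50): continuation = 1/1.03·[0.5733·1.0356 + 0.4267·13.0000] = 5.9616; exercise value = 0.0000 ≤ continuation, so V_0 = 5.9616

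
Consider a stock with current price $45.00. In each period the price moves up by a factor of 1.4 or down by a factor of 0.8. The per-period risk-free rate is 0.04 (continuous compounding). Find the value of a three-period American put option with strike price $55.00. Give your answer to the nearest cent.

$12.80

Risk-neutral probability p = (e^0.04 − 0.8)/(1.4 − 0.8) = 0.2408/0.6000 = 0.4014
Terminal stock prices: S_uuu = 123.5, S_uud = 70.56, S_udd = 40.32, S_ddd = 23.04
Terminal payoffs (K − S): max(-68.48, 0) = 0, max(-15.56, 0) = 0, max(14.68, 0) = 14.68, max(31.96, 0) = 31.96
Node uu (S = 88.2): continuation = e^(−0.04)·[0.4014·0.0000 + 0.5986·0.0000] = 0.0000; exercise value = 0.0000 ≤ continuation, so V_uu = 0.0000
Node ud (S = 50.4): continuation = e^(−0.04)·[0.4014·0.0000 + 0.5986·14.6800] = 8.4436; exercise value = 4.6000 ≤ continuation, so V_ud = 8.4436
Node dd (S = 28.8): continuation = e^(−0.04)·[0.4014·14.6800 + 0.5986·31.9600] = 24.0434; exercise value = 26.2000 > continuation, so V_dd = 26.2000 (exercise)
Node u (S = 63): continuation = e^(−0.04)·[0.4014·0.0000 + 0.5986·8.4436] = 4.8565; exercise value = 0.0000 ≤ continuation, so V_u = 4.8565
Node d (S = 36): continuation = e^(−0.04)·[0.4014·8.4436 + 0.5986·26.2000] = 18.3256; exercise value = 19.0000 > continuation, so V_d = 19.0000 (exercise)
Node 0 (S = 45): continuation = e^(−0.04)·[0.4014·4.8565 + 0.5986·19.0000] = 12.8011; exercise value = 10.0000 ≤ continuation, so V_0 = 12.8011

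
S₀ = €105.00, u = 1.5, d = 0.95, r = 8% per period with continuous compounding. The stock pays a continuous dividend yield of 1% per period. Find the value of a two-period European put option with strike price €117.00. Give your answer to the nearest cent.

Per-period risk-free factor R = e^0.08 = 1.0833; dividend-adjusted growth = e^(0.08−0.01) = 1.0725.
Risk-neutral probability p = (1.0725 − 0.95)/(1.5 − 0.95) = 0.1225/0.5500 = 0.2227
Terminal stock prices: S_uu = 236.2, S_ud = 149.6, S_dd = 94.76
Terminal payoffs (K − S): max(-119.2, 0) = 0, max(-32.62, 0) = 0, max(22.24, 0) = 22.24
Node u (S = 157.5): V_u = e^(−0.08)·[0.2227·0.0000 + 0.7773·0.0000] = 0.0000
Node d (S = 99.75): V_d = e^(−0.08)·[0.2227·0.0000 + 0.7773·22.2375] = 15.9554
Node 0 (S = 105): V_0 = e^(−0.08)·[0.2227·0.0000 + 0.7773·15.9554] = 11.4480

€11.45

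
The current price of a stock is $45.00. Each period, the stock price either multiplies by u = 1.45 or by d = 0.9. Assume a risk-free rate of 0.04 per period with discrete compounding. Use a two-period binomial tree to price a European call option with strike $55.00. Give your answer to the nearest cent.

$3.68

Risk-neutral probability p = (1 + 0.04 − 0.9)/(1.45 − 0.9) = 0.1400/0.5500 = 0.2545
Terminal stock prices: S_uu = 94.61, S_ud = 58.73, S_dd = 36.45
Terminal payoffs (S − K): max(39.61, 0) = 39.61, max(3.725, 0) = 3.725, max(-18.55, 0) = 0
Node u (S = 65.25): V_u = 1/1.04·[0.2545·39.6125 + 0.7455·3.7250] = 12.3654
Node d (S = 40.5): V_d = 1/1.04·[0.2545·3.7250 + 0.7455·0.0000] = 0.9117
Node 0 (S = 45): V_0 = 1/1.04·[0.2545·12.3654 + 0.7455·0.9117] = 3.6800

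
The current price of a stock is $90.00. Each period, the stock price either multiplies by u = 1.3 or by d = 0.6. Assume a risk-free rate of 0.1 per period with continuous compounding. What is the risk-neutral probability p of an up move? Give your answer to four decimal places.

Risk-neutral probability p = (e^0.1 − 0.6)/(1.3 − 0.6) = 0.5052/0.7000 = 0.7217

p = 0.7217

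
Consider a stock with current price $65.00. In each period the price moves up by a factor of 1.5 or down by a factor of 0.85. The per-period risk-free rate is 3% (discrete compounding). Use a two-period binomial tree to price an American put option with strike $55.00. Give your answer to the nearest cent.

Risk-neutral probability p = (1 + 0.03 − 0.85)/(1.5 − 0.85) = 0.1800/0.6500 = 0.2769
Terminal stock prices: S_uu = 146.2, S_ud = 82.88, S_dd = 46.96
Terminal payoffs (K − S): max(-91.25, 0) = 0, max(-27.88, 0) = 0, max(8.038, 0) = 8.038
Node u (S = 97.5): continuation = 1/1.03·[0.2769·0.0000 + 0.7231·0.0000] = 0.0000; exercise value = 0.0000 ≤ continuation, so V_u = 0.0000
Node d (S = 55.25): continuation = 1/1.03·[0.2769·0.0000 + 0.7231·8.0375] = 5.6425; exercise value = 0.0000 ≤ continuation, so V_d = 5.6425
Node 0 (S = 65): continuation = 1/1.03·[0.2769·0.0000 + 0.7231·5.6425] = 3.9611; exercise value = 0.0000 ≤ continuation, so V_0 = 3.9611

$3.96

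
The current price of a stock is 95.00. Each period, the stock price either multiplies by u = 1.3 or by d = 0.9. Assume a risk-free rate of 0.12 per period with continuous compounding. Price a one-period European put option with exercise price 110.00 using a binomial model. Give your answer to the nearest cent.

9.37

Risk-neutral probability p = (e^0.12 − 0.9)/(1.3 − 0.9) = 0.2275/0.4000 = 0.5687
Terminal stock prices: S_u = 123.5, S_d = 85.5
Terminal payoffs (K − S): max(-13.5, 0) = 0, max(24.5, 0) = 24.5
Node 0 (S = 95): V_0 = e^(−0.12)·[0.5687·0.0000 + 0.4313·24.5000] = 9.3710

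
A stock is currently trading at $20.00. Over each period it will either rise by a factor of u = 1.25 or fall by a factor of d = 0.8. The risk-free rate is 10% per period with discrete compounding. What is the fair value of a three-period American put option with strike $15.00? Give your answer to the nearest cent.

Risk-neutral probability p = (1 + 0.1 − 0.8)/(1.25 − 0.8) = 0.3000/0.4500 = 0.6667
Terminal stock prices: S_uuu = 39.06, S_uud = 25, S_udd = 16, S_ddd = 10.24
Terminal payoffs (K − S): max(-24.06, 0) = 0, max(-10, 0) = 0, max(-1, 0) = 0, max(4.76, 0) = 4.76
Node uu (S = 31.25): continuation = 1/1.1·[0.6667·0.0000 + 0.3333·0.0000] = 0.0000; exercise value = 0.0000 ≤ continuation, so V_uu = 0.0000
Node ud (S = 20): continuation = 1/1.1·[0.6667·0.0000 + 0.3333·0.0000] = 0.0000; exercise value = 0.0000 ≤ continuation, so V_ud = 0.0000
Node dd (S = 12.8): continuation = 1/1.1·[0.6667·0.0000 + 0.3333·4.7600] = 1.4424; exercise value = 2.2000 > continuation, so V_dd = 2.2000 (exercise)
Node u (S = 25): continuation = 1/1.1·[0.6667·0.0000 + 0.3333·0.0000] = 0.0000; exercise value = 0.0000 ≤ continuation, so V_u = 0.0000
Node d (S = 16): continuation = 1/1.1·[0.6667·0.0000 + 0.3333·2.2000] = 0.6667; exercise value = 0.0000 ≤ continuation, so V_d = 0.6667
Node 0 (S = 20): continuation = 1/1.1·[0.6667·0.0000 + 0.3333·0.6667] = 0.2020; exercise value = 0.0000 ≤ continuation, so V_0 = 0.2020

$0.20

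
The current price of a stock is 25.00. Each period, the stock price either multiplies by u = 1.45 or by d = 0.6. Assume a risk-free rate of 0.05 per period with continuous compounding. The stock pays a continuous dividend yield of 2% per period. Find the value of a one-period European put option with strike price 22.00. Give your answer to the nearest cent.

Per-period risk-free factor R = e^0.05 = 1.0513; dividend-adjusted growth = e^(0.05−0.02) = 1.0305.
Risk-neutral probability p = (1.0305 − 0.6)/(1.45 − 0.6) = 0.4305/0.8500 = 0.5064
Terminal stock prices: S_u = 36.25, S_d = 15
Terminal payoffs (K − S): max(-14.25, 0) = 0, max(7, 0) = 7
Node 0 (S = 25): V_0 = e^(−0.05)·[0.5064·0.0000 + 0.4936·7.0000] = 3.2866

3.29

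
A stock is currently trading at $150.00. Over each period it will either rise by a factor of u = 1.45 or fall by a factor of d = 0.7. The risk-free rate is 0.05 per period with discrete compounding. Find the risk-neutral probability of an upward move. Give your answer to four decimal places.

Risk-neutral probability p = (1 + 0.05 − 0.7)/(1.45 − 0.7) = 0.3500/0.7500 = 0.4667

p = 0.4667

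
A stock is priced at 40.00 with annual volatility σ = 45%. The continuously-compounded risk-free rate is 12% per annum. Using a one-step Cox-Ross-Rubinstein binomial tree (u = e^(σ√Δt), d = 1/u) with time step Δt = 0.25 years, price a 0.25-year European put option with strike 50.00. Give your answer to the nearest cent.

8.57

CRR parameters: u = e^(σ√Δt) = e^(0.45·√0.25) = 1.2523, d = 1/u = 0.7985
Per-period rate: rΔt = 0.12·0.25 = 0.03, so R = e^0.03 = 1.0305
Risk-neutral probability p = (e^0.03 − 0.7985)/(1.2523 − 0.7985) = 0.2319/0.4538 = 0.5111
Terminal stock prices: S_u = 50.09, S_d = 31.94
Terminal payoffs (K − S): max(-0.09291, 0) = 0, max(18.06, 0) = 18.06
Node 0 (S = 40): V_0 = e^(−0.03)·[0.5111·0.0000 + 0.4889·18.0594] = 8.5684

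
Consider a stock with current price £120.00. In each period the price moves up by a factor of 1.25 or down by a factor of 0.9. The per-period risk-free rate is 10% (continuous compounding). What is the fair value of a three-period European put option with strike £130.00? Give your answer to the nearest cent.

Risk-neutral probability p = (e^0.1 − 0.9)/(1.25 − 0.9) = 0.2052/0.3500 = 0.5862
Terminal stock prices: S_uuu = 234.4, S_uud = 168.8, S_udd = 121.5, S_ddd = 87.48
Terminal payoffs (K − S): max(-104.4, 0) = 0, max(-38.75, 0) = 0, max(8.5, 0) = 8.5, max(42.52, 0) = 42.52
Node uu (S = 187.5): V_uu = e^(−0.1)·[0.5862·0.0000 + 0.4138·0.0000] = 0.0000
Node ud (S = 135): V_ud = e^(−0.1)·[0.5862·0.0000 + 0.4138·8.5000] = 3.1826
Node dd (S = 97.2): V_dd = e^(−0.1)·[0.5862·8.5000 + 0.4138·42.5200] = 20.4289
Node u (S = 150): V_u = e^(−0.1)·[0.5862·0.0000 + 0.4138·3.1826] = 1.1916
Node d (S = 108): V_d = e^(−0.1)·[0.5862·3.1826 + 0.4138·20.4289] = 9.3371
Node 0 (S = 120): V_0 = e^(−0.1)·[0.5862·1.1916 + 0.4138·9.3371] = 4.1280

£4.13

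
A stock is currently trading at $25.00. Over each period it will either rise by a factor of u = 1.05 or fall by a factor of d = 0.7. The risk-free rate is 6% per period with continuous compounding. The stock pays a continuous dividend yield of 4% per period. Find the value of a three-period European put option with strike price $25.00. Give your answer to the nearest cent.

Per-period risk-free factor R = e^0.06 = 1.0618; dividend-adjusted growth = e^(0.06−0.04) = 1.0202.
Risk-neutral probability p = (1.0202 − 0.7)/(1.05 − 0.7) = 0.3202/0.3500 = 0.9149
Terminal stock prices: S_uuu = 28.94, S_uud = 19.29, S_udd = 12.86, S_ddd = 8.575
Terminal payoffs (K − S): max(-3.941, 0) = 0, max(5.706, 0) = 5.706, max(12.14, 0) = 12.14, max(16.43, 0) = 16.43
Node uu (S = 27.56): V_uu = e^(−0.06)·[0.9149·0.0000 + 0.0851·5.7063] = 0.4575
Node ud (S = 18.38): V_ud = e^(−0.06)·[0.9149·5.7063 + 0.0851·12.1375] = 5.8896
Node dd (S = 12.25): V_dd = e^(−0.06)·[0.9149·12.1375 + 0.0851·16.4250] = 11.7744
Node u (S = 26.25): V_u = e^(−0.06)·[0.9149·0.4575 + 0.0851·5.8896] = 0.8664
Node d (S = 17.5): V_d = e^(−0.06)·[0.9149·5.8896 + 0.0851·11.7744] = 6.0185
Node 0 (S = 25): V_0 = e^(−0.06)·[0.9149·0.8664 + 0.0851·6.0185] = 1.2291

$1.23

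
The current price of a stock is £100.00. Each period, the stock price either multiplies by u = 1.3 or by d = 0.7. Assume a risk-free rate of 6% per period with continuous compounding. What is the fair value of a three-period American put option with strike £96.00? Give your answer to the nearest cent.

£12.28

Risk-neutral probability p = (e^0.06 − 0.7)/(1.3 − 0.7) = 0.3618/0.6000 = 0.6031
Terminal stock prices: S_uuu = 219.7, S_uud = 118.3, S_udd = 63.7, S_ddd = 34.3
Terminal payoffs (K − S): max(-123.7, 0) = 0, max(-22.3, 0) = 0, max(32.3, 0) = 32.3, max(61.7, 0) = 61.7
Node uu (S = 169): continuation = e^(−0.06)·[0.6031·0.0000 + 0.3969·0.0000] = 0.0000; exercise value = 0.0000 ≤ continuation, so V_uu = 0.0000
Node ud (S = 91): continuation = e^(−0.06)·[0.6031·0.0000 + 0.3969·32.3000] = 12.0745; exercise value = 5.0000 ≤ continuation, so V_ud = 12.0745
Node dd (S = 49): continuation = e^(−0.06)·[0.6031·32.3000 + 0.3969·61.7000] = 41.4094; exercise value = 47.0000 > continuation, so V_dd = 47.0000 (exercise)
Node u (S = 130): continuation = e^(−0.06)·[0.6031·0.0000 + 0.3969·12.0745] = 4.5137; exercise value = 0.0000 ≤ continuation, so V_u = 4.5137
Node d (S = 70): continuation = e^(−0.06)·[0.6031·12.0745 + 0.3969·47.0000] = 24.4273; exercise value = 26.0000 > continuation, so V_d = 26.0000 (exercise)
Node 0 (S = 100): continuation = e^(−0.06)·[0.6031·4.5137 + 0.3969·26.0000] = 12.2829; exercise value = 0.0000 ≤ continuation, so V_0 = 12.2829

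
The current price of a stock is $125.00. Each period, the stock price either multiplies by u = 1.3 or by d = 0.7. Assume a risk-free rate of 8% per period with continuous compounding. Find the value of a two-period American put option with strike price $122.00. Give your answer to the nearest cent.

Risk-neutral probability p = (e^0.08 − 0.7)/(1.3 − 0.7) = 0.3833/0.6000 = 0.6388
Terminal stock prices: S_uu = 211.3, S_ud = 113.7, S_dd = 61.25
Terminal payoffs (K − S): max(-89.25, 0) = 0, max(8.25, 0) = 8.25, max(60.75, 0) = 60.75
Node u (S = 162.5): continuation = e^(−0.08)·[0.6388·0.0000 + 0.3612·8.2500] = 2.7507; exercise value = 0.0000 ≤ continuation, so V_u = 2.7507
Node d (S = 87.5): continuation = e^(−0.08)·[0.6388·8.2500 + 0.3612·60.7500] = 25.1202; exercise value = 34.5000 > continuation, so V_d = 34.5000 (exercise)
Node 0 (S = 125): continuation = e^(−0.08)·[0.6388·2.7507 + 0.3612·34.5000] = 13.1250; exercise value = 0.0000 ≤ continuation, so V_0 = 13.1250

$13.13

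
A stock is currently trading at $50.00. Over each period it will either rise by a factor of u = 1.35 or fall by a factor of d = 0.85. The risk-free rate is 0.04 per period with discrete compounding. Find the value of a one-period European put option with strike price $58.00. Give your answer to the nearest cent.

Risk-neutral probability p = (1 + 0.04 − 0.85)/(1.35 − 0.85) = 0.1900/0.5000 = 0.3800
Terminal stock prices: S_u = 67.5, S_d = 42.5
Terminal payoffs (K − S): max(-9.5, 0) = 0, max(15.5, 0) = 15.5
Node 0 (S = 50): V_0 = 1/1.04·[0.3800·0.0000 + 0.6200·15.5000] = 9.2404

$9.24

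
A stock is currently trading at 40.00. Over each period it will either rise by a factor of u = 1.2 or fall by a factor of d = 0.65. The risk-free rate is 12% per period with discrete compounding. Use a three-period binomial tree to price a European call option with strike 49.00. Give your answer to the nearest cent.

Risk-neutral probability p = (1 + 0.12 − 0.65)/(1.2 − 0.65) = 0.4700/0.5500 = 0.8545
Terminal stock prices: S_uuu = 69.12, S_uud = 37.44, S_udd = 20.28, S_ddd = 10.98
Terminal payoffs (S − K): max(20.12, 0) = 20.12, max(-11.56, 0) = 0, max(-28.72, 0) = 0, max(-38.02, 0) = 0
Node uu (S = 57.6): V_uu = 1/1.12·[0.8545·20.1200 + 0.1455·0.0000] = 15.3513
Node ud (S = 31.2): V_ud = 1/1.12·[0.8545·0.0000 + 0.1455·0.0000] = 0.0000
Node dd (S = 16.9): V_dd = 1/1.12·[0.8545·0.0000 + 0.1455·0.0000] = 0.0000
Node u (S = 48): V_u = 1/1.12·[0.8545·15.3513 + 0.1455·0.0000] = 11.7128
Node d (S = 26): V_d = 1/1.12·[0.8545·0.0000 + 0.1455·0.0000] = 0.0000
Node 0 (S = 40): V_0 = 1/1.12·[0.8545·11.7128 + 0.1455·0.0000] = 8.9367

8.94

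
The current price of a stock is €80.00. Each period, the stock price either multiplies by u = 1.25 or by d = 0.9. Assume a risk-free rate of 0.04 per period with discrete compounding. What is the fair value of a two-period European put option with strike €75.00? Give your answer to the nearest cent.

€3.39

Risk-neutral probability p = (1 + 0.04 − 0.9)/(1.25 − 0.9) = 0.1400/0.3500 = 0.4000
Terminal stock prices: S_uu = 125, S_ud = 90, S_dd = 64.8
Terminal payoffs (K − S): max(-50, 0) = 0, max(-15, 0) = 0, max(10.2, 0) = 10.2
Node u (S = 100): V_u = 1/1.04·[0.4000·0.0000 + 0.6000·0.0000] = 0.0000
Node d (S = 72): V_d = 1/1.04·[0.4000·0.0000 + 0.6000·10.2000] = 5.8846
Node 0 (S = 80): V_0 = 1/1.04·[0.4000·0.0000 + 0.6000·5.8846] = 3.3950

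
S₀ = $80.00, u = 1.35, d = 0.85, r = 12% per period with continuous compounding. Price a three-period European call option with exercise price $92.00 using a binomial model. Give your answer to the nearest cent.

$21.66

Risk-neutral probability p = (e^0.12 − 0.85)/(1.35 − 0.85) = 0.2775/0.5000 = 0.5550
Terminal stock prices: S_uuu = 196.8, S_uud = 123.9, S_udd = 78.03, S_ddd = 49.13
Terminal payoffs (S − K): max(104.8, 0) = 104.8, max(31.93, 0) = 31.93, max(-13.97, 0) = 0, max(-42.87, 0) = 0
Node uu (S = 145.8): V_uu = e^(−0.12)·[0.5550·104.8300 + 0.4450·31.9300] = 64.2033
Node ud (S = 91.8): V_ud = e^(−0.12)·[0.5550·31.9300 + 0.4450·0.0000] = 15.7171
Node dd (S = 57.8): V_dd = e^(−0.12)·[0.5550·0.0000 + 0.4450·0.0000] = 0.0000
Node u (S = 108): V_u = e^(−0.12)·[0.5550·64.2033 + 0.4450·15.7171] = 37.8064
Node d (S = 68): V_d = e^(−0.12)·[0.5550·15.7171 + 0.4450·0.0000] = 7.7365
Node 0 (S = 80): V_0 = e^(−0.12)·[0.5550·37.8064 + 0.4450·7.7365] = 21.6631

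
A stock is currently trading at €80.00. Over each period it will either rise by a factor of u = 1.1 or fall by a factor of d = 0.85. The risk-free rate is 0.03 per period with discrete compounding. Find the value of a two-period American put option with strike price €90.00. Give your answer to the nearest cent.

Risk-neutral probability p = (1 + 0.03 − 0.85)/(1.1 − 0.85) = 0.1800/0.2500 = 0.7200
Terminal stock prices: S_uu = 96.8, S_ud = 74.8, S_dd = 57.8
Terminal payoffs (K − S): max(-6.8, 0) = 0, max(15.2, 0) = 15.2, max(32.2, 0) = 32.2
Node u (S = 88): continuation = 1/1.03·[0.7200·0.0000 + 0.2800·15.2000] = 4.1320; exercise value = 2.0000 ≤ continuation, so V_u = 4.1320
Node d (S = 68): continuation = 1/1.03·[0.7200·15.2000 + 0.2800·32.2000] = 19.3786; exercise value = 22.0000 > continuation, so V_d = 22.0000 (exercise)
Node 0 (S = 80): continuation = 1/1.03·[0.7200·4.1320 + 0.2800·22.0000] = 8.8690; exercise value = 10.0000 > continuation, so V_0 = 10.0000 (exercise)

€10.00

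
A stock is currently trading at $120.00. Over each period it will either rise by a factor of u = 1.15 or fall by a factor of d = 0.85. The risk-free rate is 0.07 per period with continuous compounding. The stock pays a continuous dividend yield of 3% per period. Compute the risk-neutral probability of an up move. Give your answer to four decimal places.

p = 0.6360

Per-period risk-free factor R = e^0.07 = 1.0725; dividend-adjusted growth = e^(0.07−0.03) = 1.0408.
Risk-neutral probability p = (1.0408 − 0.85)/(1.15 − 0.85) = 0.1908/0.3000 = 0.6360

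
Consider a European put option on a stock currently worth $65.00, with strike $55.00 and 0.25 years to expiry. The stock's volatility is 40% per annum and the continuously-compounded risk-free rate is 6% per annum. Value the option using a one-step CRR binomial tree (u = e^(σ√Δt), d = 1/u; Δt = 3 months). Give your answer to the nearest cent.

$0.90

CRR parameters: u = e^(σ√Δt) = e^(0.4·√0.25) = 1.2214, d = 1/u = 0.8187
Per-period rate: rΔt = 0.06·0.25 = 0.015, so R = e^0.015 = 1.0151
Risk-neutral probability p = (e^0.015 − 0.8187)/(1.2214 − 0.8187) = 0.1964/0.4027 = 0.4877
Terminal stock prices: S_u = 79.39, S_d = 53.22
Terminal payoffs (K − S): max(-24.39, 0) = 0, max(1.783, 0) = 1.783
Node 0 (S = 65): V_0 = e^(−0.015)·[0.4877·0.0000 + 0.5123·1.7825] = 0.8996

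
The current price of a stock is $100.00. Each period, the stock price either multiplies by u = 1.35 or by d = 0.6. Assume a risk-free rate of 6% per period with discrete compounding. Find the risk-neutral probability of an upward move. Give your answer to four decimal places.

Risk-neutral probability p = (1 + 0.06 − 0.6)/(1.35 − 0.6) = 0.4600/0.7500 = 0.6133

p = 0.6133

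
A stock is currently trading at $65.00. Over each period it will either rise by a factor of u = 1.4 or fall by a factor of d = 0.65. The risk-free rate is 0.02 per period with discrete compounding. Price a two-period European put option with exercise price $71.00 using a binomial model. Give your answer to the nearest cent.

$16.44

Risk-neutral probability p = (1 + 0.02 − 0.65)/(1.4 − 0.65) = 0.3700/0.7500 = 0.4933
Terminal stock prices: S_uu = 127.4, S_ud = 59.15, S_dd = 27.46
Terminal payoffs (K − S): max(-56.4, 0) = 0, max(11.85, 0) = 11.85, max(43.54, 0) = 43.54
Node u (S = 91): V_u = 1/1.02·[0.4933·0.0000 + 0.5067·11.8500] = 5.8863
Node d (S = 42.25): V_d = 1/1.02·[0.4933·11.8500 + 0.5067·43.5375] = 27.3578
Node 0 (S = 65): V_0 = 1/1.02·[0.4933·5.8863 + 0.5067·27.3578] = 16.4365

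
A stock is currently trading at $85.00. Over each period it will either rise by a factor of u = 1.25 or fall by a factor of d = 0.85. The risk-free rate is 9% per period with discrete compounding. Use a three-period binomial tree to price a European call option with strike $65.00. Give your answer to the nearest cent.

$35.44

Risk-neutral probability p = (1 + 0.09 − 0.85)/(1.25 − 0.85) = 0.2400/0.4000 = 0.6000
Terminal stock prices: S_uuu = 166, S_uud = 112.9, S_udd = 76.77, S_ddd = 52.2
Terminal payoffs (S − K): max(101, 0) = 101, max(47.89, 0) = 47.89, max(11.77, 0) = 11.77, max(-12.8, 0) = 0
Node uu (S = 132.8): V_uu = 1/1.09·[0.6000·101.0156 + 0.4000·47.8906] = 73.1795
Node ud (S = 90.31): V_ud = 1/1.09·[0.6000·47.8906 + 0.4000·11.7656] = 30.6795
Node dd (S = 61.41): V_dd = 1/1.09·[0.6000·11.7656 + 0.4000·0.0000] = 6.4765
Node u (S = 106.2): V_u = 1/1.09·[0.6000·73.1795 + 0.4000·30.6795] = 51.5408
Node d (S = 72.25): V_d = 1/1.09·[0.6000·30.6795 + 0.4000·6.4765] = 19.2645
Node 0 (S = 85): V_0 = 1/1.09·[0.6000·51.5408 + 0.4000·19.2645] = 35.4406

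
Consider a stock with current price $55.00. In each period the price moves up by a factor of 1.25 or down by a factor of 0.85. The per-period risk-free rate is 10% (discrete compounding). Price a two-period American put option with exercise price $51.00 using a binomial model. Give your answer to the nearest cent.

$1.45

Risk-neutral probability p = (1 + 0.1 − 0.85)/(1.25 − 0.85) = 0.2500/0.4000 = 0.6250
Terminal stock prices: S_uu = 85.94, S_ud = 58.44, S_dd = 39.74
Terminal payoffs (K − S): max(-34.94, 0) = 0, max(-7.438, 0) = 0, max(11.26, 0) = 11.26
Node u (S = 68.75): continuation = 1/1.1·[0.6250·0.0000 + 0.3750·0.0000] = 0.0000; exercise value = 0.0000 ≤ continuation, so V_u = 0.0000
Node d (S = 46.75): continuation = 1/1.1·[0.6250·0.0000 + 0.3750·11.2625] = 3.8395; exercise value = 4.2500 > continuation, so V_d = 4.2500 (exercise)
Node 0 (S = 55): continuation = 1/1.1·[0.6250·0.0000 + 0.3750·4.2500] = 1.4489; exercise value = 0.0000 ≤ continuation, so V_0 = 1.4489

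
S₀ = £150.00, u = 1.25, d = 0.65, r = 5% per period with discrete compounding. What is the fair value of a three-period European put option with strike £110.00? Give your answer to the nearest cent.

Risk-neutral probability p = (1 + 0.05 − 0.65)/(1.25 − 0.65) = 0.4000/0.6000 = 0.6667
Terminal stock prices: S_uuu = 293, S_uud = 152.3, S_udd = 79.22, S_ddd = 41.19
Terminal payoffs (K − S): max(-183, 0) = 0, max(-42.34, 0) = 0, max(30.78, 0) = 30.78, max(68.81, 0) = 68.81
Node uu (S = 234.4): V_uu = 1/1.05·[0.6667·0.0000 + 0.3333·0.0000] = 0.0000
Node ud (S = 121.9): V_ud = 1/1.05·[0.6667·0.0000 + 0.3333·30.7812] = 9.7718
Node dd (S = 63.38): V_dd = 1/1.05·[0.6667·30.7812 + 0.3333·68.8063] = 41.3869
Node u (S = 187.5): V_u = 1/1.05·[0.6667·0.0000 + 0.3333·9.7718] = 3.1022
Node d (S = 97.5): V_d = 1/1.05·[0.6667·9.7718 + 0.3333·41.3869] = 19.3430
Node 0 (S = 150): V_0 = 1/1.05·[0.6667·3.1022 + 0.3333·19.3430] = 8.1103

£8.11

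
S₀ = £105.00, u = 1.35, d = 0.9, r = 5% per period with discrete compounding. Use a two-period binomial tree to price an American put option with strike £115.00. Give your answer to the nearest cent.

£13.02

Risk-neutral probability p = (1 + 0.05 − 0.9)/(1.35 − 0.9) = 0.1500/0.4500 = 0.3333
Terminal stock prices: S_uu = 191.4, S_ud = 127.6, S_dd = 85.05
Terminal payoffs (K − S): max(-76.36, 0) = 0, max(-12.58, 0) = 0, max(29.95, 0) = 29.95
Node u (S = 141.8): continuation = 1/1.05·[0.3333·0.0000 + 0.6667·0.0000] = 0.0000; exercise value = 0.0000 ≤ continuation, so V_u = 0.0000
Node d (S = 94.5): continuation = 1/1.05·[0.3333·0.0000 + 0.6667·29.9500] = 19.0159; exercise value = 20.5000 > continuation, so V_d = 20.5000 (exercise)
Node 0 (S = 105): continuation = 1/1.05·[0.3333·0.0000 + 0.6667·20.5000] = 13.0159; exercise value = 10.0000 ≤ continuation, so V_0 = 13.0159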